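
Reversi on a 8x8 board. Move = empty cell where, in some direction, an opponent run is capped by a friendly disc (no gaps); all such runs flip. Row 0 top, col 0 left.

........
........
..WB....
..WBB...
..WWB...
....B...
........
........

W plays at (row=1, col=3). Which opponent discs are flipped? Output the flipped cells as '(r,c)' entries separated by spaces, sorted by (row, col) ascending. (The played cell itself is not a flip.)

Answer: (2,3) (3,3)

Derivation:
Dir NW: first cell '.' (not opp) -> no flip
Dir N: first cell '.' (not opp) -> no flip
Dir NE: first cell '.' (not opp) -> no flip
Dir W: first cell '.' (not opp) -> no flip
Dir E: first cell '.' (not opp) -> no flip
Dir SW: first cell 'W' (not opp) -> no flip
Dir S: opp run (2,3) (3,3) capped by W -> flip
Dir SE: first cell '.' (not opp) -> no flip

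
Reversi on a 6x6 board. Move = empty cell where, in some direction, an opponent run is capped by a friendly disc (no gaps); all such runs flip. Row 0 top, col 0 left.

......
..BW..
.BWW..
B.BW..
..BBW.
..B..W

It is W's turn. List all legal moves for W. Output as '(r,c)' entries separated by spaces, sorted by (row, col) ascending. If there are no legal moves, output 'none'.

Answer: (0,1) (0,2) (1,1) (2,0) (3,1) (4,1) (5,1) (5,3)

Derivation:
(0,1): flips 1 -> legal
(0,2): flips 1 -> legal
(0,3): no bracket -> illegal
(1,0): no bracket -> illegal
(1,1): flips 1 -> legal
(2,0): flips 1 -> legal
(3,1): flips 1 -> legal
(3,4): no bracket -> illegal
(4,0): no bracket -> illegal
(4,1): flips 3 -> legal
(5,1): flips 1 -> legal
(5,3): flips 1 -> legal
(5,4): no bracket -> illegal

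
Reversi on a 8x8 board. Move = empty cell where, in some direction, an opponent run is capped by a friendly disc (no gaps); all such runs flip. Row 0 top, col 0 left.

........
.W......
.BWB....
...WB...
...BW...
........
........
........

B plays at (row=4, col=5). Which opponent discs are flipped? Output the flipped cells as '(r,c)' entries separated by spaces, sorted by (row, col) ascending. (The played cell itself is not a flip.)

Dir NW: first cell 'B' (not opp) -> no flip
Dir N: first cell '.' (not opp) -> no flip
Dir NE: first cell '.' (not opp) -> no flip
Dir W: opp run (4,4) capped by B -> flip
Dir E: first cell '.' (not opp) -> no flip
Dir SW: first cell '.' (not opp) -> no flip
Dir S: first cell '.' (not opp) -> no flip
Dir SE: first cell '.' (not opp) -> no flip

Answer: (4,4)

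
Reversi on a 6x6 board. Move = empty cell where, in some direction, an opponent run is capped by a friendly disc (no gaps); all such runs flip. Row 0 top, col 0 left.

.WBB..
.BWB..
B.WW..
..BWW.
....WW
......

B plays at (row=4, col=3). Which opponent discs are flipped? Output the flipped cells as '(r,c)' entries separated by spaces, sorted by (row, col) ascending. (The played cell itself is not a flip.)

Dir NW: first cell 'B' (not opp) -> no flip
Dir N: opp run (3,3) (2,3) capped by B -> flip
Dir NE: opp run (3,4), next='.' -> no flip
Dir W: first cell '.' (not opp) -> no flip
Dir E: opp run (4,4) (4,5), next=edge -> no flip
Dir SW: first cell '.' (not opp) -> no flip
Dir S: first cell '.' (not opp) -> no flip
Dir SE: first cell '.' (not opp) -> no flip

Answer: (2,3) (3,3)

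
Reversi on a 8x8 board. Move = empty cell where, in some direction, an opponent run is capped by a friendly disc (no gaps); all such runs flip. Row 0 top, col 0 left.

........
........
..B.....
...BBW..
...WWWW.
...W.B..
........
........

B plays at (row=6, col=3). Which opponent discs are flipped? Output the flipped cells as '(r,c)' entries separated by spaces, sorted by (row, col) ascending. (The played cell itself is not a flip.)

Answer: (4,3) (5,3)

Derivation:
Dir NW: first cell '.' (not opp) -> no flip
Dir N: opp run (5,3) (4,3) capped by B -> flip
Dir NE: first cell '.' (not opp) -> no flip
Dir W: first cell '.' (not opp) -> no flip
Dir E: first cell '.' (not opp) -> no flip
Dir SW: first cell '.' (not opp) -> no flip
Dir S: first cell '.' (not opp) -> no flip
Dir SE: first cell '.' (not opp) -> no flip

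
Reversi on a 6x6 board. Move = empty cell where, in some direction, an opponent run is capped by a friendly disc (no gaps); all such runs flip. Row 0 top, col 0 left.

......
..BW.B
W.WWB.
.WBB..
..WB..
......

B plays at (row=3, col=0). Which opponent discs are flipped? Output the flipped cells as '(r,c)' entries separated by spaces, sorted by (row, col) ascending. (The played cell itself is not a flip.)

Dir NW: edge -> no flip
Dir N: opp run (2,0), next='.' -> no flip
Dir NE: first cell '.' (not opp) -> no flip
Dir W: edge -> no flip
Dir E: opp run (3,1) capped by B -> flip
Dir SW: edge -> no flip
Dir S: first cell '.' (not opp) -> no flip
Dir SE: first cell '.' (not opp) -> no flip

Answer: (3,1)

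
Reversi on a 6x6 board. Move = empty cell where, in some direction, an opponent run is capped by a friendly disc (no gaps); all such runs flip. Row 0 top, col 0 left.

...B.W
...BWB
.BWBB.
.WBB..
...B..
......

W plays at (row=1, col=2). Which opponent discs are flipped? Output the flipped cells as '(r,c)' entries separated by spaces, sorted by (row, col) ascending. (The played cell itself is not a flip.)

Dir NW: first cell '.' (not opp) -> no flip
Dir N: first cell '.' (not opp) -> no flip
Dir NE: opp run (0,3), next=edge -> no flip
Dir W: first cell '.' (not opp) -> no flip
Dir E: opp run (1,3) capped by W -> flip
Dir SW: opp run (2,1), next='.' -> no flip
Dir S: first cell 'W' (not opp) -> no flip
Dir SE: opp run (2,3), next='.' -> no flip

Answer: (1,3)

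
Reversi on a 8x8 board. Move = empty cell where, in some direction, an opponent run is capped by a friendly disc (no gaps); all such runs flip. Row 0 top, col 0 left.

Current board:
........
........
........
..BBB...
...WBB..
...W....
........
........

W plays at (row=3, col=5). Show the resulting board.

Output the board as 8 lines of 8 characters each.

Answer: ........
........
........
..BBBW..
...WWB..
...W....
........
........

Derivation:
Place W at (3,5); scan 8 dirs for brackets.
Dir NW: first cell '.' (not opp) -> no flip
Dir N: first cell '.' (not opp) -> no flip
Dir NE: first cell '.' (not opp) -> no flip
Dir W: opp run (3,4) (3,3) (3,2), next='.' -> no flip
Dir E: first cell '.' (not opp) -> no flip
Dir SW: opp run (4,4) capped by W -> flip
Dir S: opp run (4,5), next='.' -> no flip
Dir SE: first cell '.' (not opp) -> no flip
All flips: (4,4)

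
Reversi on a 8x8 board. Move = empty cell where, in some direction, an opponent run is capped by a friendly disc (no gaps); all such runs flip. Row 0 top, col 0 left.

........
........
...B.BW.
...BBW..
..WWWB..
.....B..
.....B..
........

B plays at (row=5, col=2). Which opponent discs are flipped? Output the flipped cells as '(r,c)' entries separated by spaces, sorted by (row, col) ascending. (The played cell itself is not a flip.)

Dir NW: first cell '.' (not opp) -> no flip
Dir N: opp run (4,2), next='.' -> no flip
Dir NE: opp run (4,3) capped by B -> flip
Dir W: first cell '.' (not opp) -> no flip
Dir E: first cell '.' (not opp) -> no flip
Dir SW: first cell '.' (not opp) -> no flip
Dir S: first cell '.' (not opp) -> no flip
Dir SE: first cell '.' (not opp) -> no flip

Answer: (4,3)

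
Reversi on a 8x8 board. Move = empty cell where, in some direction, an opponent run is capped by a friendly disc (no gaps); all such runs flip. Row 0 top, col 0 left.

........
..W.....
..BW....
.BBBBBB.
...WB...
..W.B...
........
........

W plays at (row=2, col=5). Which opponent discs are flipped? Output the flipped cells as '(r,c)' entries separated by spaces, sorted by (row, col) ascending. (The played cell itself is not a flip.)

Answer: (3,4)

Derivation:
Dir NW: first cell '.' (not opp) -> no flip
Dir N: first cell '.' (not opp) -> no flip
Dir NE: first cell '.' (not opp) -> no flip
Dir W: first cell '.' (not opp) -> no flip
Dir E: first cell '.' (not opp) -> no flip
Dir SW: opp run (3,4) capped by W -> flip
Dir S: opp run (3,5), next='.' -> no flip
Dir SE: opp run (3,6), next='.' -> no flip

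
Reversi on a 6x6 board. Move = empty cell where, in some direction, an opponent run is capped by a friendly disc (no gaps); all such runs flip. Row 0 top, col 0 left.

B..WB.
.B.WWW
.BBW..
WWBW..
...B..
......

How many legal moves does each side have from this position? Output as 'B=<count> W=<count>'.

-- B to move --
(0,2): flips 1 -> legal
(0,5): flips 2 -> legal
(1,2): no bracket -> illegal
(2,0): no bracket -> illegal
(2,4): flips 2 -> legal
(2,5): no bracket -> illegal
(3,4): flips 1 -> legal
(4,0): flips 1 -> legal
(4,1): flips 1 -> legal
(4,2): no bracket -> illegal
(4,4): flips 1 -> legal
B mobility = 7
-- W to move --
(0,1): flips 2 -> legal
(0,2): no bracket -> illegal
(0,5): flips 1 -> legal
(1,0): no bracket -> illegal
(1,2): flips 1 -> legal
(2,0): flips 2 -> legal
(3,4): no bracket -> illegal
(4,1): flips 1 -> legal
(4,2): no bracket -> illegal
(4,4): no bracket -> illegal
(5,2): no bracket -> illegal
(5,3): flips 1 -> legal
(5,4): no bracket -> illegal
W mobility = 6

Answer: B=7 W=6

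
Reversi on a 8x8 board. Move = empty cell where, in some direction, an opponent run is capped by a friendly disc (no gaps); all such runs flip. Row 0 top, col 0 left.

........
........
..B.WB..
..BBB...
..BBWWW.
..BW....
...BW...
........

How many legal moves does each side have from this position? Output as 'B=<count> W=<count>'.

-- B to move --
(1,3): no bracket -> illegal
(1,4): flips 1 -> legal
(1,5): flips 1 -> legal
(2,3): flips 1 -> legal
(3,5): no bracket -> illegal
(3,6): no bracket -> illegal
(3,7): no bracket -> illegal
(4,7): flips 3 -> legal
(5,4): flips 2 -> legal
(5,5): flips 1 -> legal
(5,6): flips 1 -> legal
(5,7): no bracket -> illegal
(6,2): no bracket -> illegal
(6,5): flips 1 -> legal
(7,3): no bracket -> illegal
(7,4): no bracket -> illegal
(7,5): flips 2 -> legal
B mobility = 9
-- W to move --
(1,1): flips 2 -> legal
(1,2): no bracket -> illegal
(1,3): no bracket -> illegal
(1,4): no bracket -> illegal
(1,5): no bracket -> illegal
(1,6): no bracket -> illegal
(2,1): no bracket -> illegal
(2,3): flips 3 -> legal
(2,6): flips 1 -> legal
(3,1): flips 1 -> legal
(3,5): no bracket -> illegal
(3,6): no bracket -> illegal
(4,1): flips 2 -> legal
(5,1): flips 3 -> legal
(5,4): no bracket -> illegal
(6,1): no bracket -> illegal
(6,2): flips 1 -> legal
(7,2): no bracket -> illegal
(7,3): flips 1 -> legal
(7,4): no bracket -> illegal
W mobility = 8

Answer: B=9 W=8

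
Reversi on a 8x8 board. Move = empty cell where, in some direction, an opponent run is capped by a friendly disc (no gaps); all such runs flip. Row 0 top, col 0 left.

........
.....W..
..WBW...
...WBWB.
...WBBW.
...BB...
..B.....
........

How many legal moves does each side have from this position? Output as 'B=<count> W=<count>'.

Answer: B=10 W=9

Derivation:
-- B to move --
(0,4): no bracket -> illegal
(0,5): no bracket -> illegal
(0,6): no bracket -> illegal
(1,1): flips 2 -> legal
(1,2): no bracket -> illegal
(1,3): no bracket -> illegal
(1,4): flips 1 -> legal
(1,6): no bracket -> illegal
(2,1): flips 1 -> legal
(2,5): flips 2 -> legal
(2,6): flips 1 -> legal
(3,1): no bracket -> illegal
(3,2): flips 2 -> legal
(3,7): no bracket -> illegal
(4,2): flips 1 -> legal
(4,7): flips 1 -> legal
(5,2): flips 1 -> legal
(5,5): no bracket -> illegal
(5,6): flips 1 -> legal
(5,7): no bracket -> illegal
B mobility = 10
-- W to move --
(1,2): no bracket -> illegal
(1,3): flips 1 -> legal
(1,4): no bracket -> illegal
(2,5): flips 1 -> legal
(2,6): flips 1 -> legal
(2,7): no bracket -> illegal
(3,2): no bracket -> illegal
(3,7): flips 1 -> legal
(4,2): no bracket -> illegal
(4,7): no bracket -> illegal
(5,1): no bracket -> illegal
(5,2): no bracket -> illegal
(5,5): flips 2 -> legal
(5,6): no bracket -> illegal
(6,1): no bracket -> illegal
(6,3): flips 1 -> legal
(6,4): flips 3 -> legal
(6,5): flips 1 -> legal
(7,1): flips 3 -> legal
(7,2): no bracket -> illegal
(7,3): no bracket -> illegal
W mobility = 9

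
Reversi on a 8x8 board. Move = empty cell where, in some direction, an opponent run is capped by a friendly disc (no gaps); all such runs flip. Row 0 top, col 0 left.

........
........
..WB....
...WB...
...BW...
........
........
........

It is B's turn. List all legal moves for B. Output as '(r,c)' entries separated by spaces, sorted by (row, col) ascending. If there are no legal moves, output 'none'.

Answer: (2,1) (3,2) (4,5) (5,4)

Derivation:
(1,1): no bracket -> illegal
(1,2): no bracket -> illegal
(1,3): no bracket -> illegal
(2,1): flips 1 -> legal
(2,4): no bracket -> illegal
(3,1): no bracket -> illegal
(3,2): flips 1 -> legal
(3,5): no bracket -> illegal
(4,2): no bracket -> illegal
(4,5): flips 1 -> legal
(5,3): no bracket -> illegal
(5,4): flips 1 -> legal
(5,5): no bracket -> illegal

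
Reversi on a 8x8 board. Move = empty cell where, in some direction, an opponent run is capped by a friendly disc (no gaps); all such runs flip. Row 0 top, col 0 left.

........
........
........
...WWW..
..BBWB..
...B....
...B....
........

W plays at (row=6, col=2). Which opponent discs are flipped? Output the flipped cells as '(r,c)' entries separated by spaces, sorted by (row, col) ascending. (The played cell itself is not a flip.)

Dir NW: first cell '.' (not opp) -> no flip
Dir N: first cell '.' (not opp) -> no flip
Dir NE: opp run (5,3) capped by W -> flip
Dir W: first cell '.' (not opp) -> no flip
Dir E: opp run (6,3), next='.' -> no flip
Dir SW: first cell '.' (not opp) -> no flip
Dir S: first cell '.' (not opp) -> no flip
Dir SE: first cell '.' (not opp) -> no flip

Answer: (5,3)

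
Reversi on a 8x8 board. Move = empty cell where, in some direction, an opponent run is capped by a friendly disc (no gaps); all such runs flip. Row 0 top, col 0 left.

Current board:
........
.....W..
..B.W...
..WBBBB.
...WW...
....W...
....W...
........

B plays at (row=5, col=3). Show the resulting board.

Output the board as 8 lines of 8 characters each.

Answer: ........
.....W..
..B.W...
..WBBBB.
...BB...
...BW...
....W...
........

Derivation:
Place B at (5,3); scan 8 dirs for brackets.
Dir NW: first cell '.' (not opp) -> no flip
Dir N: opp run (4,3) capped by B -> flip
Dir NE: opp run (4,4) capped by B -> flip
Dir W: first cell '.' (not opp) -> no flip
Dir E: opp run (5,4), next='.' -> no flip
Dir SW: first cell '.' (not opp) -> no flip
Dir S: first cell '.' (not opp) -> no flip
Dir SE: opp run (6,4), next='.' -> no flip
All flips: (4,3) (4,4)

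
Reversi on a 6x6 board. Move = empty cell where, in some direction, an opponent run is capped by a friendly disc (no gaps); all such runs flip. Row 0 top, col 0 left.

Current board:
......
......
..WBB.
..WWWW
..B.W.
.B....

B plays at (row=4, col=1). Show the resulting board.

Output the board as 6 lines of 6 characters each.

Answer: ......
......
..WBB.
..BWWW
.BB.W.
.B....

Derivation:
Place B at (4,1); scan 8 dirs for brackets.
Dir NW: first cell '.' (not opp) -> no flip
Dir N: first cell '.' (not opp) -> no flip
Dir NE: opp run (3,2) capped by B -> flip
Dir W: first cell '.' (not opp) -> no flip
Dir E: first cell 'B' (not opp) -> no flip
Dir SW: first cell '.' (not opp) -> no flip
Dir S: first cell 'B' (not opp) -> no flip
Dir SE: first cell '.' (not opp) -> no flip
All flips: (3,2)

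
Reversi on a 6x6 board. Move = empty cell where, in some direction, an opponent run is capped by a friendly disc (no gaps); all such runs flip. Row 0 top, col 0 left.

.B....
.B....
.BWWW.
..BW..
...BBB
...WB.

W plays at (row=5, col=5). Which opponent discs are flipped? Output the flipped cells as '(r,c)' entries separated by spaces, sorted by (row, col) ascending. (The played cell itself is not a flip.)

Answer: (4,4) (5,4)

Derivation:
Dir NW: opp run (4,4) capped by W -> flip
Dir N: opp run (4,5), next='.' -> no flip
Dir NE: edge -> no flip
Dir W: opp run (5,4) capped by W -> flip
Dir E: edge -> no flip
Dir SW: edge -> no flip
Dir S: edge -> no flip
Dir SE: edge -> no flip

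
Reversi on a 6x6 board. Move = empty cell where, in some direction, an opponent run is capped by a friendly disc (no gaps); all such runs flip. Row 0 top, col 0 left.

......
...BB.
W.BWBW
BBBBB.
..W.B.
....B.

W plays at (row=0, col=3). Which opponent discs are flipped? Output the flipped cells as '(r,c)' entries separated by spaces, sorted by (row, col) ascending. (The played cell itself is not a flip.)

Answer: (1,3) (1,4)

Derivation:
Dir NW: edge -> no flip
Dir N: edge -> no flip
Dir NE: edge -> no flip
Dir W: first cell '.' (not opp) -> no flip
Dir E: first cell '.' (not opp) -> no flip
Dir SW: first cell '.' (not opp) -> no flip
Dir S: opp run (1,3) capped by W -> flip
Dir SE: opp run (1,4) capped by W -> flip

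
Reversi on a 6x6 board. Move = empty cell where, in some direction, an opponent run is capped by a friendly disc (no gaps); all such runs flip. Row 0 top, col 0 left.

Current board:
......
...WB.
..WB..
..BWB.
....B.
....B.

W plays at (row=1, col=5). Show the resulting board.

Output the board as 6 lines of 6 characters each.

Place W at (1,5); scan 8 dirs for brackets.
Dir NW: first cell '.' (not opp) -> no flip
Dir N: first cell '.' (not opp) -> no flip
Dir NE: edge -> no flip
Dir W: opp run (1,4) capped by W -> flip
Dir E: edge -> no flip
Dir SW: first cell '.' (not opp) -> no flip
Dir S: first cell '.' (not opp) -> no flip
Dir SE: edge -> no flip
All flips: (1,4)

Answer: ......
...WWW
..WB..
..BWB.
....B.
....B.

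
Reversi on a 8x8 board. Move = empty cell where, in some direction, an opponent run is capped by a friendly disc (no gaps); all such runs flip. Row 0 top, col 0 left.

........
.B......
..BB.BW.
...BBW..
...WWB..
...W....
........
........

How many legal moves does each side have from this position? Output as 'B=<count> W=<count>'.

Answer: B=7 W=8

Derivation:
-- B to move --
(1,5): no bracket -> illegal
(1,6): no bracket -> illegal
(1,7): no bracket -> illegal
(2,4): no bracket -> illegal
(2,7): flips 1 -> legal
(3,2): no bracket -> illegal
(3,6): flips 1 -> legal
(3,7): no bracket -> illegal
(4,2): flips 2 -> legal
(4,6): no bracket -> illegal
(5,2): flips 1 -> legal
(5,4): flips 1 -> legal
(5,5): flips 1 -> legal
(6,2): no bracket -> illegal
(6,3): flips 2 -> legal
(6,4): no bracket -> illegal
B mobility = 7
-- W to move --
(0,0): flips 3 -> legal
(0,1): no bracket -> illegal
(0,2): no bracket -> illegal
(1,0): no bracket -> illegal
(1,2): no bracket -> illegal
(1,3): flips 2 -> legal
(1,4): no bracket -> illegal
(1,5): flips 1 -> legal
(1,6): flips 2 -> legal
(2,0): no bracket -> illegal
(2,1): no bracket -> illegal
(2,4): flips 2 -> legal
(3,1): no bracket -> illegal
(3,2): flips 2 -> legal
(3,6): no bracket -> illegal
(4,2): no bracket -> illegal
(4,6): flips 1 -> legal
(5,4): no bracket -> illegal
(5,5): flips 1 -> legal
(5,6): no bracket -> illegal
W mobility = 8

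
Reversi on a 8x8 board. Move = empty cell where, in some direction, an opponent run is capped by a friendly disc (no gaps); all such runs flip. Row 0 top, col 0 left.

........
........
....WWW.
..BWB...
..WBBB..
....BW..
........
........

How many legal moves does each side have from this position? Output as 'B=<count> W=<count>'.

-- B to move --
(1,3): no bracket -> illegal
(1,4): flips 1 -> legal
(1,5): no bracket -> illegal
(1,6): flips 1 -> legal
(1,7): no bracket -> illegal
(2,2): flips 1 -> legal
(2,3): flips 1 -> legal
(2,7): no bracket -> illegal
(3,1): no bracket -> illegal
(3,5): no bracket -> illegal
(3,6): no bracket -> illegal
(3,7): no bracket -> illegal
(4,1): flips 1 -> legal
(4,6): no bracket -> illegal
(5,1): no bracket -> illegal
(5,2): flips 1 -> legal
(5,3): no bracket -> illegal
(5,6): flips 1 -> legal
(6,4): no bracket -> illegal
(6,5): flips 1 -> legal
(6,6): flips 1 -> legal
B mobility = 9
-- W to move --
(2,1): no bracket -> illegal
(2,2): flips 1 -> legal
(2,3): no bracket -> illegal
(3,1): flips 1 -> legal
(3,5): flips 2 -> legal
(3,6): no bracket -> illegal
(4,1): no bracket -> illegal
(4,6): flips 3 -> legal
(5,2): flips 2 -> legal
(5,3): flips 2 -> legal
(5,6): no bracket -> illegal
(6,3): no bracket -> illegal
(6,4): flips 3 -> legal
(6,5): no bracket -> illegal
W mobility = 7

Answer: B=9 W=7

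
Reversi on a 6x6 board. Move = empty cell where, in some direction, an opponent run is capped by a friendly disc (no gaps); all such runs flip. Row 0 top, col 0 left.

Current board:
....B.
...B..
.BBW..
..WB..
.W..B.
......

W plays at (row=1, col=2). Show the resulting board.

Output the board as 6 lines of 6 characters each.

Answer: ....B.
..WB..
.BWW..
..WB..
.W..B.
......

Derivation:
Place W at (1,2); scan 8 dirs for brackets.
Dir NW: first cell '.' (not opp) -> no flip
Dir N: first cell '.' (not opp) -> no flip
Dir NE: first cell '.' (not opp) -> no flip
Dir W: first cell '.' (not opp) -> no flip
Dir E: opp run (1,3), next='.' -> no flip
Dir SW: opp run (2,1), next='.' -> no flip
Dir S: opp run (2,2) capped by W -> flip
Dir SE: first cell 'W' (not opp) -> no flip
All flips: (2,2)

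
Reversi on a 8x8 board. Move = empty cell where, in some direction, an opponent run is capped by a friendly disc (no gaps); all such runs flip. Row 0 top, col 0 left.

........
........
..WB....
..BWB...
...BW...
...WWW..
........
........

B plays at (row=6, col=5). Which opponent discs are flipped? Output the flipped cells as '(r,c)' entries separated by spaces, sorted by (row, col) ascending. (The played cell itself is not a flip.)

Dir NW: opp run (5,4) capped by B -> flip
Dir N: opp run (5,5), next='.' -> no flip
Dir NE: first cell '.' (not opp) -> no flip
Dir W: first cell '.' (not opp) -> no flip
Dir E: first cell '.' (not opp) -> no flip
Dir SW: first cell '.' (not opp) -> no flip
Dir S: first cell '.' (not opp) -> no flip
Dir SE: first cell '.' (not opp) -> no flip

Answer: (5,4)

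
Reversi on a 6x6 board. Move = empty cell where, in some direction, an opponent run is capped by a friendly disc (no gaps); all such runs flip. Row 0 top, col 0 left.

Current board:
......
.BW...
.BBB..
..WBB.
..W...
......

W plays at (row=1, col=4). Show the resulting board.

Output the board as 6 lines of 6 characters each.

Place W at (1,4); scan 8 dirs for brackets.
Dir NW: first cell '.' (not opp) -> no flip
Dir N: first cell '.' (not opp) -> no flip
Dir NE: first cell '.' (not opp) -> no flip
Dir W: first cell '.' (not opp) -> no flip
Dir E: first cell '.' (not opp) -> no flip
Dir SW: opp run (2,3) capped by W -> flip
Dir S: first cell '.' (not opp) -> no flip
Dir SE: first cell '.' (not opp) -> no flip
All flips: (2,3)

Answer: ......
.BW.W.
.BBW..
..WBB.
..W...
......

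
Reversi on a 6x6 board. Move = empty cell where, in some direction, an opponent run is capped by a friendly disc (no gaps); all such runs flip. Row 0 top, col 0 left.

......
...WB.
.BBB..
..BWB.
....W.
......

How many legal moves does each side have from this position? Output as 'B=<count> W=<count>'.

Answer: B=6 W=5

Derivation:
-- B to move --
(0,2): no bracket -> illegal
(0,3): flips 1 -> legal
(0,4): flips 1 -> legal
(1,2): flips 1 -> legal
(2,4): no bracket -> illegal
(3,5): no bracket -> illegal
(4,2): no bracket -> illegal
(4,3): flips 1 -> legal
(4,5): no bracket -> illegal
(5,3): no bracket -> illegal
(5,4): flips 1 -> legal
(5,5): flips 2 -> legal
B mobility = 6
-- W to move --
(0,3): no bracket -> illegal
(0,4): no bracket -> illegal
(0,5): no bracket -> illegal
(1,0): no bracket -> illegal
(1,1): flips 1 -> legal
(1,2): no bracket -> illegal
(1,5): flips 1 -> legal
(2,0): no bracket -> illegal
(2,4): flips 1 -> legal
(2,5): no bracket -> illegal
(3,0): no bracket -> illegal
(3,1): flips 2 -> legal
(3,5): flips 1 -> legal
(4,1): no bracket -> illegal
(4,2): no bracket -> illegal
(4,3): no bracket -> illegal
(4,5): no bracket -> illegal
W mobility = 5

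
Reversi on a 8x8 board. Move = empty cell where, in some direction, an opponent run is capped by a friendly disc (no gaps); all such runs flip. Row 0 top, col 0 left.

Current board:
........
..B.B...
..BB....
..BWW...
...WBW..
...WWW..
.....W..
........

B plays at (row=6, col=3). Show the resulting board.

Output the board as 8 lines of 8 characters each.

Place B at (6,3); scan 8 dirs for brackets.
Dir NW: first cell '.' (not opp) -> no flip
Dir N: opp run (5,3) (4,3) (3,3) capped by B -> flip
Dir NE: opp run (5,4) (4,5), next='.' -> no flip
Dir W: first cell '.' (not opp) -> no flip
Dir E: first cell '.' (not opp) -> no flip
Dir SW: first cell '.' (not opp) -> no flip
Dir S: first cell '.' (not opp) -> no flip
Dir SE: first cell '.' (not opp) -> no flip
All flips: (3,3) (4,3) (5,3)

Answer: ........
..B.B...
..BB....
..BBW...
...BBW..
...BWW..
...B.W..
........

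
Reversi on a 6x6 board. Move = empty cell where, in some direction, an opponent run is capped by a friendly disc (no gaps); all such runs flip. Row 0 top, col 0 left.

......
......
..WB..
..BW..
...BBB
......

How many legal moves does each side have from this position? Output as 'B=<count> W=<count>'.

Answer: B=4 W=6

Derivation:
-- B to move --
(1,1): flips 2 -> legal
(1,2): flips 1 -> legal
(1,3): no bracket -> illegal
(2,1): flips 1 -> legal
(2,4): no bracket -> illegal
(3,1): no bracket -> illegal
(3,4): flips 1 -> legal
(4,2): no bracket -> illegal
B mobility = 4
-- W to move --
(1,2): no bracket -> illegal
(1,3): flips 1 -> legal
(1,4): no bracket -> illegal
(2,1): no bracket -> illegal
(2,4): flips 1 -> legal
(3,1): flips 1 -> legal
(3,4): no bracket -> illegal
(3,5): no bracket -> illegal
(4,1): no bracket -> illegal
(4,2): flips 1 -> legal
(5,2): no bracket -> illegal
(5,3): flips 1 -> legal
(5,4): no bracket -> illegal
(5,5): flips 1 -> legal
W mobility = 6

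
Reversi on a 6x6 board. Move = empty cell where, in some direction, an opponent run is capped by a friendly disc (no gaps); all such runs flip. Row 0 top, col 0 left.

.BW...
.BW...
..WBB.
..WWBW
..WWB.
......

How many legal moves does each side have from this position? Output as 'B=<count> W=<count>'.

-- B to move --
(0,3): flips 1 -> legal
(1,3): flips 1 -> legal
(2,1): flips 1 -> legal
(2,5): no bracket -> illegal
(3,1): flips 2 -> legal
(4,1): flips 3 -> legal
(4,5): no bracket -> illegal
(5,1): flips 2 -> legal
(5,2): flips 1 -> legal
(5,3): flips 2 -> legal
(5,4): no bracket -> illegal
B mobility = 8
-- W to move --
(0,0): flips 2 -> legal
(1,0): flips 1 -> legal
(1,3): flips 2 -> legal
(1,4): flips 1 -> legal
(1,5): flips 1 -> legal
(2,0): flips 1 -> legal
(2,1): no bracket -> illegal
(2,5): flips 3 -> legal
(4,5): flips 3 -> legal
(5,3): flips 1 -> legal
(5,4): no bracket -> illegal
(5,5): flips 1 -> legal
W mobility = 10

Answer: B=8 W=10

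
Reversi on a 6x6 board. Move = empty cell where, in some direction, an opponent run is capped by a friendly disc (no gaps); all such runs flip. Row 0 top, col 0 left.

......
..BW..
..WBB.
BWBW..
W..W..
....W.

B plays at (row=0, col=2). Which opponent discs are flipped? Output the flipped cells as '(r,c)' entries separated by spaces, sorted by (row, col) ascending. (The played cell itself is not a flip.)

Dir NW: edge -> no flip
Dir N: edge -> no flip
Dir NE: edge -> no flip
Dir W: first cell '.' (not opp) -> no flip
Dir E: first cell '.' (not opp) -> no flip
Dir SW: first cell '.' (not opp) -> no flip
Dir S: first cell 'B' (not opp) -> no flip
Dir SE: opp run (1,3) capped by B -> flip

Answer: (1,3)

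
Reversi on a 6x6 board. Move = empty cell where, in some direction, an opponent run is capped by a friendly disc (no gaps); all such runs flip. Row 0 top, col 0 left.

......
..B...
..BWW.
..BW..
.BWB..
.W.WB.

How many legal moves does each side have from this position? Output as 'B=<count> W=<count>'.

-- B to move --
(1,3): flips 2 -> legal
(1,4): flips 1 -> legal
(1,5): no bracket -> illegal
(2,5): flips 2 -> legal
(3,1): no bracket -> illegal
(3,4): flips 2 -> legal
(3,5): no bracket -> illegal
(4,0): no bracket -> illegal
(4,4): flips 1 -> legal
(5,0): no bracket -> illegal
(5,2): flips 2 -> legal
B mobility = 6
-- W to move --
(0,1): flips 1 -> legal
(0,2): flips 3 -> legal
(0,3): no bracket -> illegal
(1,1): flips 1 -> legal
(1,3): no bracket -> illegal
(2,1): flips 1 -> legal
(3,0): no bracket -> illegal
(3,1): flips 2 -> legal
(3,4): no bracket -> illegal
(4,0): flips 1 -> legal
(4,4): flips 1 -> legal
(4,5): no bracket -> illegal
(5,0): flips 2 -> legal
(5,2): no bracket -> illegal
(5,5): flips 1 -> legal
W mobility = 9

Answer: B=6 W=9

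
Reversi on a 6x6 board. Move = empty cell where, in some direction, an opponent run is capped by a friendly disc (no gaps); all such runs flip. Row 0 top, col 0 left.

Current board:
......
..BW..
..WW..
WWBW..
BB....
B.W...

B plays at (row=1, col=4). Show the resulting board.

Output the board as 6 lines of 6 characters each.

Answer: ......
..BBB.
..WB..
WWBW..
BB....
B.W...

Derivation:
Place B at (1,4); scan 8 dirs for brackets.
Dir NW: first cell '.' (not opp) -> no flip
Dir N: first cell '.' (not opp) -> no flip
Dir NE: first cell '.' (not opp) -> no flip
Dir W: opp run (1,3) capped by B -> flip
Dir E: first cell '.' (not opp) -> no flip
Dir SW: opp run (2,3) capped by B -> flip
Dir S: first cell '.' (not opp) -> no flip
Dir SE: first cell '.' (not opp) -> no flip
All flips: (1,3) (2,3)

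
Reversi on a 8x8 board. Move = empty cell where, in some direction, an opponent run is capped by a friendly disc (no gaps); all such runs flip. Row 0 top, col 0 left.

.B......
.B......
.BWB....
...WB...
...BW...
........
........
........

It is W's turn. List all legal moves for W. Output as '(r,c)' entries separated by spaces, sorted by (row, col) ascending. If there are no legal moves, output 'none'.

(0,0): flips 1 -> legal
(0,2): no bracket -> illegal
(1,0): no bracket -> illegal
(1,2): no bracket -> illegal
(1,3): flips 1 -> legal
(1,4): no bracket -> illegal
(2,0): flips 1 -> legal
(2,4): flips 2 -> legal
(2,5): no bracket -> illegal
(3,0): no bracket -> illegal
(3,1): no bracket -> illegal
(3,2): no bracket -> illegal
(3,5): flips 1 -> legal
(4,2): flips 1 -> legal
(4,5): no bracket -> illegal
(5,2): no bracket -> illegal
(5,3): flips 1 -> legal
(5,4): no bracket -> illegal

Answer: (0,0) (1,3) (2,0) (2,4) (3,5) (4,2) (5,3)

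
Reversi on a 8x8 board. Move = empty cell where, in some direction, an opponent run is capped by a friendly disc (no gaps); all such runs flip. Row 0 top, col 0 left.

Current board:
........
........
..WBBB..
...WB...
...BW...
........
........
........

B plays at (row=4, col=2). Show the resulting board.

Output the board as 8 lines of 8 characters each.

Place B at (4,2); scan 8 dirs for brackets.
Dir NW: first cell '.' (not opp) -> no flip
Dir N: first cell '.' (not opp) -> no flip
Dir NE: opp run (3,3) capped by B -> flip
Dir W: first cell '.' (not opp) -> no flip
Dir E: first cell 'B' (not opp) -> no flip
Dir SW: first cell '.' (not opp) -> no flip
Dir S: first cell '.' (not opp) -> no flip
Dir SE: first cell '.' (not opp) -> no flip
All flips: (3,3)

Answer: ........
........
..WBBB..
...BB...
..BBW...
........
........
........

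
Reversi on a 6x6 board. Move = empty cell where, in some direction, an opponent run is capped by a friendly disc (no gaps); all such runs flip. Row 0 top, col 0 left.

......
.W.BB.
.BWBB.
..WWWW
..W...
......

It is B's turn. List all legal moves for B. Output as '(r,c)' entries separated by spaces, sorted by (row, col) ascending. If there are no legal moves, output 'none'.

Answer: (0,1) (3,1) (4,1) (4,3) (4,4) (4,5) (5,1)

Derivation:
(0,0): no bracket -> illegal
(0,1): flips 1 -> legal
(0,2): no bracket -> illegal
(1,0): no bracket -> illegal
(1,2): no bracket -> illegal
(2,0): no bracket -> illegal
(2,5): no bracket -> illegal
(3,1): flips 1 -> legal
(4,1): flips 1 -> legal
(4,3): flips 2 -> legal
(4,4): flips 1 -> legal
(4,5): flips 1 -> legal
(5,1): flips 2 -> legal
(5,2): no bracket -> illegal
(5,3): no bracket -> illegal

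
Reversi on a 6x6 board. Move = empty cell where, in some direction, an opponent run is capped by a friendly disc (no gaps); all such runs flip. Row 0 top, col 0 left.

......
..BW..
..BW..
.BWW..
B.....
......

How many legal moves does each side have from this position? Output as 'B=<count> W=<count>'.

Answer: B=6 W=5

Derivation:
-- B to move --
(0,2): no bracket -> illegal
(0,3): no bracket -> illegal
(0,4): flips 1 -> legal
(1,4): flips 1 -> legal
(2,1): no bracket -> illegal
(2,4): flips 1 -> legal
(3,4): flips 3 -> legal
(4,1): no bracket -> illegal
(4,2): flips 1 -> legal
(4,3): no bracket -> illegal
(4,4): flips 1 -> legal
B mobility = 6
-- W to move --
(0,1): flips 1 -> legal
(0,2): flips 2 -> legal
(0,3): no bracket -> illegal
(1,1): flips 2 -> legal
(2,0): no bracket -> illegal
(2,1): flips 1 -> legal
(3,0): flips 1 -> legal
(4,1): no bracket -> illegal
(4,2): no bracket -> illegal
(5,0): no bracket -> illegal
(5,1): no bracket -> illegal
W mobility = 5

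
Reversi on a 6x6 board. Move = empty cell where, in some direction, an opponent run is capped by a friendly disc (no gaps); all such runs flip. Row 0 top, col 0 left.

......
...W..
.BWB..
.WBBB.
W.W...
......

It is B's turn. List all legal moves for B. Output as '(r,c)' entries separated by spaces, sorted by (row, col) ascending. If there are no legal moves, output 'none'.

(0,2): no bracket -> illegal
(0,3): flips 1 -> legal
(0,4): no bracket -> illegal
(1,1): flips 1 -> legal
(1,2): flips 1 -> legal
(1,4): no bracket -> illegal
(2,0): no bracket -> illegal
(2,4): no bracket -> illegal
(3,0): flips 1 -> legal
(4,1): flips 1 -> legal
(4,3): no bracket -> illegal
(5,0): no bracket -> illegal
(5,1): flips 1 -> legal
(5,2): flips 1 -> legal
(5,3): no bracket -> illegal

Answer: (0,3) (1,1) (1,2) (3,0) (4,1) (5,1) (5,2)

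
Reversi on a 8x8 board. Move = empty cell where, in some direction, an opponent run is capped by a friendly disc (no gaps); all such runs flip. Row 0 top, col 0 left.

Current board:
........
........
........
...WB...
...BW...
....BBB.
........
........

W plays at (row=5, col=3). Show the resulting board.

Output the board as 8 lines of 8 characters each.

Place W at (5,3); scan 8 dirs for brackets.
Dir NW: first cell '.' (not opp) -> no flip
Dir N: opp run (4,3) capped by W -> flip
Dir NE: first cell 'W' (not opp) -> no flip
Dir W: first cell '.' (not opp) -> no flip
Dir E: opp run (5,4) (5,5) (5,6), next='.' -> no flip
Dir SW: first cell '.' (not opp) -> no flip
Dir S: first cell '.' (not opp) -> no flip
Dir SE: first cell '.' (not opp) -> no flip
All flips: (4,3)

Answer: ........
........
........
...WB...
...WW...
...WBBB.
........
........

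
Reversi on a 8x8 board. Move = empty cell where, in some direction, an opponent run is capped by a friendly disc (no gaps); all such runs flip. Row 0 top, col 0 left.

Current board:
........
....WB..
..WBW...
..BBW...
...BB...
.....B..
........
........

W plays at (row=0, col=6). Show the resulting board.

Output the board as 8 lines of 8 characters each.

Answer: ......W.
....WW..
..WBW...
..BBW...
...BB...
.....B..
........
........

Derivation:
Place W at (0,6); scan 8 dirs for brackets.
Dir NW: edge -> no flip
Dir N: edge -> no flip
Dir NE: edge -> no flip
Dir W: first cell '.' (not opp) -> no flip
Dir E: first cell '.' (not opp) -> no flip
Dir SW: opp run (1,5) capped by W -> flip
Dir S: first cell '.' (not opp) -> no flip
Dir SE: first cell '.' (not opp) -> no flip
All flips: (1,5)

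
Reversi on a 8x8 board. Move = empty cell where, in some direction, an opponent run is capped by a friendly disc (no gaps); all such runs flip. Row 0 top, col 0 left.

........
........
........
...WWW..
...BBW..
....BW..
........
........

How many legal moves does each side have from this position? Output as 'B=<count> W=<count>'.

-- B to move --
(2,2): flips 1 -> legal
(2,3): flips 1 -> legal
(2,4): flips 1 -> legal
(2,5): flips 1 -> legal
(2,6): flips 1 -> legal
(3,2): no bracket -> illegal
(3,6): flips 1 -> legal
(4,2): no bracket -> illegal
(4,6): flips 1 -> legal
(5,6): flips 1 -> legal
(6,4): no bracket -> illegal
(6,5): no bracket -> illegal
(6,6): flips 1 -> legal
B mobility = 9
-- W to move --
(3,2): no bracket -> illegal
(4,2): flips 2 -> legal
(5,2): flips 1 -> legal
(5,3): flips 3 -> legal
(6,3): flips 1 -> legal
(6,4): flips 2 -> legal
(6,5): no bracket -> illegal
W mobility = 5

Answer: B=9 W=5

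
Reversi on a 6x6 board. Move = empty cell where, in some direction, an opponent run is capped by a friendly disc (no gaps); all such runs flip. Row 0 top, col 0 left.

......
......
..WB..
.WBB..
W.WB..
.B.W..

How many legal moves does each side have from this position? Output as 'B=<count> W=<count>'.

Answer: B=6 W=4

Derivation:
-- B to move --
(1,1): flips 1 -> legal
(1,2): flips 1 -> legal
(1,3): no bracket -> illegal
(2,0): no bracket -> illegal
(2,1): flips 1 -> legal
(3,0): flips 1 -> legal
(4,1): flips 1 -> legal
(4,4): no bracket -> illegal
(5,0): no bracket -> illegal
(5,2): flips 1 -> legal
(5,4): no bracket -> illegal
B mobility = 6
-- W to move --
(1,2): no bracket -> illegal
(1,3): flips 3 -> legal
(1,4): no bracket -> illegal
(2,1): no bracket -> illegal
(2,4): flips 2 -> legal
(3,4): flips 2 -> legal
(4,1): no bracket -> illegal
(4,4): flips 2 -> legal
(5,0): no bracket -> illegal
(5,2): no bracket -> illegal
(5,4): no bracket -> illegal
W mobility = 4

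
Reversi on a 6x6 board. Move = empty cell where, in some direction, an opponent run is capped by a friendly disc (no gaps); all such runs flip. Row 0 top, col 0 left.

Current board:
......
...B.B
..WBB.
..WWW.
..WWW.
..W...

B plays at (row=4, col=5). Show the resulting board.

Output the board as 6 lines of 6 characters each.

Answer: ......
...B.B
..WBB.
..WWB.
..WWWB
..W...

Derivation:
Place B at (4,5); scan 8 dirs for brackets.
Dir NW: opp run (3,4) capped by B -> flip
Dir N: first cell '.' (not opp) -> no flip
Dir NE: edge -> no flip
Dir W: opp run (4,4) (4,3) (4,2), next='.' -> no flip
Dir E: edge -> no flip
Dir SW: first cell '.' (not opp) -> no flip
Dir S: first cell '.' (not opp) -> no flip
Dir SE: edge -> no flip
All flips: (3,4)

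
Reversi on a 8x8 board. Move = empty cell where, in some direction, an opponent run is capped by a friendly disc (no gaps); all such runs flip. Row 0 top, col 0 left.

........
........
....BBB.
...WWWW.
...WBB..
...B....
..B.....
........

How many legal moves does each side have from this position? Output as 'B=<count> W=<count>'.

-- B to move --
(2,2): flips 1 -> legal
(2,3): flips 3 -> legal
(2,7): flips 1 -> legal
(3,2): no bracket -> illegal
(3,7): no bracket -> illegal
(4,2): flips 2 -> legal
(4,6): flips 2 -> legal
(4,7): flips 1 -> legal
(5,2): flips 2 -> legal
(5,4): no bracket -> illegal
B mobility = 7
-- W to move --
(1,3): flips 1 -> legal
(1,4): flips 2 -> legal
(1,5): flips 2 -> legal
(1,6): flips 2 -> legal
(1,7): flips 1 -> legal
(2,3): no bracket -> illegal
(2,7): no bracket -> illegal
(3,7): no bracket -> illegal
(4,2): no bracket -> illegal
(4,6): flips 2 -> legal
(5,1): no bracket -> illegal
(5,2): no bracket -> illegal
(5,4): flips 2 -> legal
(5,5): flips 2 -> legal
(5,6): flips 1 -> legal
(6,1): no bracket -> illegal
(6,3): flips 1 -> legal
(6,4): no bracket -> illegal
(7,1): flips 3 -> legal
(7,2): no bracket -> illegal
(7,3): no bracket -> illegal
W mobility = 11

Answer: B=7 W=11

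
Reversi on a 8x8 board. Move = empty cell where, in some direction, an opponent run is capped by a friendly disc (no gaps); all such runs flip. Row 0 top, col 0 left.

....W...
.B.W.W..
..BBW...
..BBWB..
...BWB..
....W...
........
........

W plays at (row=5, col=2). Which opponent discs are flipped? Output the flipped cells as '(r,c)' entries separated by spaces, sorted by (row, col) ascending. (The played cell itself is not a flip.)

Dir NW: first cell '.' (not opp) -> no flip
Dir N: first cell '.' (not opp) -> no flip
Dir NE: opp run (4,3) capped by W -> flip
Dir W: first cell '.' (not opp) -> no flip
Dir E: first cell '.' (not opp) -> no flip
Dir SW: first cell '.' (not opp) -> no flip
Dir S: first cell '.' (not opp) -> no flip
Dir SE: first cell '.' (not opp) -> no flip

Answer: (4,3)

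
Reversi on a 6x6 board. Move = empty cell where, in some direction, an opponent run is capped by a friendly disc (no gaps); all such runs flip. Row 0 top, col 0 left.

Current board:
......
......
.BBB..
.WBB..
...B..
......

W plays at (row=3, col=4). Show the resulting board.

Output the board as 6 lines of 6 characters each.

Answer: ......
......
.BBB..
.WWWW.
...B..
......

Derivation:
Place W at (3,4); scan 8 dirs for brackets.
Dir NW: opp run (2,3), next='.' -> no flip
Dir N: first cell '.' (not opp) -> no flip
Dir NE: first cell '.' (not opp) -> no flip
Dir W: opp run (3,3) (3,2) capped by W -> flip
Dir E: first cell '.' (not opp) -> no flip
Dir SW: opp run (4,3), next='.' -> no flip
Dir S: first cell '.' (not opp) -> no flip
Dir SE: first cell '.' (not opp) -> no flip
All flips: (3,2) (3,3)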